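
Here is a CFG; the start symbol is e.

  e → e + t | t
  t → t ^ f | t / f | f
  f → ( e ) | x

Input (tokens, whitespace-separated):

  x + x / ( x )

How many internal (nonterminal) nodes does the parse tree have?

11

[e [e [t [f x]]] + [t [t [f x]] / [f ( [e [t [f x]]] )]]]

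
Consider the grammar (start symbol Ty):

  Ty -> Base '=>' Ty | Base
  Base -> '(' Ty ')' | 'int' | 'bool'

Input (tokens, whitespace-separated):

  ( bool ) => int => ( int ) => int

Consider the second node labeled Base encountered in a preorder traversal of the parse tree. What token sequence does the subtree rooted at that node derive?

bool

[Ty [Base ( [Ty [Base bool]] )] => [Ty [Base int] => [Ty [Base ( [Ty [Base int]] )] => [Ty [Base int]]]]]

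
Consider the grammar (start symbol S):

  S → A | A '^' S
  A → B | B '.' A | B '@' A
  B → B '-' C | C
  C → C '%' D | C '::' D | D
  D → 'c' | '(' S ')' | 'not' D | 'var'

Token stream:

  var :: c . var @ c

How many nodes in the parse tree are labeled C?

[S [A [B [C [C [D var]] :: [D c]]] . [A [B [C [D var]]] @ [A [B [C [D c]]]]]]]

4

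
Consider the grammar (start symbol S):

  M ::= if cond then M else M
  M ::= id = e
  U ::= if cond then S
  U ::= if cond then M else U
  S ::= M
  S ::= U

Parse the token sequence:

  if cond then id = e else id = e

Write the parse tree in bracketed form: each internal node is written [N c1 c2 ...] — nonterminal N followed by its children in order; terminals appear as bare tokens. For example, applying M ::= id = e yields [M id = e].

[S [M if cond then [M id = e] else [M id = e]]]

S
M
if cond then M else M
if cond then id = e else M
if cond then id = e else id = e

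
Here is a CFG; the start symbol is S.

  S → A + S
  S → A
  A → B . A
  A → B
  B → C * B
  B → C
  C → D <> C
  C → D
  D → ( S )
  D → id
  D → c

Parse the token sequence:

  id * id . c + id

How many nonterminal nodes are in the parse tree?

[S [A [B [C [D id]] * [B [C [D id]]]] . [A [B [C [D c]]]]] + [S [A [B [C [D id]]]]]]

17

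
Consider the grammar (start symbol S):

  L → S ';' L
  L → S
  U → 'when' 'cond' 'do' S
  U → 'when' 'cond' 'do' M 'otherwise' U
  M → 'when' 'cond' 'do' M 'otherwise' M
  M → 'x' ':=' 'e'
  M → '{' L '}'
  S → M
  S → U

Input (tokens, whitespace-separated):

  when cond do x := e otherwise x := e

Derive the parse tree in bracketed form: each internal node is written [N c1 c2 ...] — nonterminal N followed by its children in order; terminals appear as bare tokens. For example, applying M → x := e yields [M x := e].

[S [M when cond do [M x := e] otherwise [M x := e]]]

S
M
when cond do M otherwise M
when cond do x := e otherwise M
when cond do x := e otherwise x := e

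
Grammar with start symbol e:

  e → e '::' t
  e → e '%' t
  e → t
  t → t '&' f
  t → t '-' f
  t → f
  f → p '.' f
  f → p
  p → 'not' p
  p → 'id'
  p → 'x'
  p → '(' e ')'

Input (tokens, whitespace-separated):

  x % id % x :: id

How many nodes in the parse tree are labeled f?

4

[e [e [e [e [t [f [p x]]]] % [t [f [p id]]]] % [t [f [p x]]]] :: [t [f [p id]]]]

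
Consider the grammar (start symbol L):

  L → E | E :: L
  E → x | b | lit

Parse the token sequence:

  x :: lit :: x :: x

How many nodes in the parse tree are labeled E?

4

[L [E x] :: [L [E lit] :: [L [E x] :: [L [E x]]]]]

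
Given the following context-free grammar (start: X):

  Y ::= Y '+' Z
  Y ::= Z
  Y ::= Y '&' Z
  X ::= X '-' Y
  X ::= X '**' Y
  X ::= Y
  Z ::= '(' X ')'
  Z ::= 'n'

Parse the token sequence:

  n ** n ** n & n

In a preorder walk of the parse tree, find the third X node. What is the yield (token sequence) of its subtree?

[X [X [X [Y [Z n]]] ** [Y [Z n]]] ** [Y [Y [Z n]] & [Z n]]]

n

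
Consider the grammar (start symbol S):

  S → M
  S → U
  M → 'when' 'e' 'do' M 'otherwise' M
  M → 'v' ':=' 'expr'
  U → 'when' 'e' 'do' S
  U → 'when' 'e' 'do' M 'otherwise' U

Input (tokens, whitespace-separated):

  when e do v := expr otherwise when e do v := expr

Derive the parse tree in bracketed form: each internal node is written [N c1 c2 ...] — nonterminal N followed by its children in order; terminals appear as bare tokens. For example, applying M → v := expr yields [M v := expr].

[S [U when e do [M v := expr] otherwise [U when e do [S [M v := expr]]]]]

S
U
when e do M otherwise U
when e do v := expr otherwise U
when e do v := expr otherwise when e do S
when e do v := expr otherwise when e do M
when e do v := expr otherwise when e do v := expr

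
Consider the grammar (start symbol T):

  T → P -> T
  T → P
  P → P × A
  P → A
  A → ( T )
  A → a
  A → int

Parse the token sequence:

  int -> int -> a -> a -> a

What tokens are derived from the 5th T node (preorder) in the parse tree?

a

[T [P [A int]] -> [T [P [A int]] -> [T [P [A a]] -> [T [P [A a]] -> [T [P [A a]]]]]]]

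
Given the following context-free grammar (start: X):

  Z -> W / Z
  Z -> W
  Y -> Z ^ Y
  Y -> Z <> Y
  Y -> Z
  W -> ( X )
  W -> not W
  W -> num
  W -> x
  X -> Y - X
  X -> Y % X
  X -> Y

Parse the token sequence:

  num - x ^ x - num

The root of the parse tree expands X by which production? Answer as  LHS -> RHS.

[X [Y [Z [W num]]] - [X [Y [Z [W x]] ^ [Y [Z [W x]]]] - [X [Y [Z [W num]]]]]]

X -> Y - X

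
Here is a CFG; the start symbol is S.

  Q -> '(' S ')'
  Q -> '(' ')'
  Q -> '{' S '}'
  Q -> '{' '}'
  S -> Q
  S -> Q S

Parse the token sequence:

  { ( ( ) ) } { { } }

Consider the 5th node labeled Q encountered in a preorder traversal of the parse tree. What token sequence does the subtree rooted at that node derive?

{ }

[S [Q { [S [Q ( [S [Q ( )]] )]] }] [S [Q { [S [Q { }]] }]]]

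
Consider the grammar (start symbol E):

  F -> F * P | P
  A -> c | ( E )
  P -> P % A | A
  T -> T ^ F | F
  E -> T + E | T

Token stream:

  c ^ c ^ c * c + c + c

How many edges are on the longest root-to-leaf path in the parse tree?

[E [T [T [T [F [P [A c]]]] ^ [F [P [A c]]]] ^ [F [F [P [A c]]] * [P [A c]]]] + [E [T [F [P [A c]]]] + [E [T [F [P [A c]]]]]]]

7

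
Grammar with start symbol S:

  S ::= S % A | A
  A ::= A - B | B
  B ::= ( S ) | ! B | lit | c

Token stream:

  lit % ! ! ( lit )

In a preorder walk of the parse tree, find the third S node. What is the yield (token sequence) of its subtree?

lit

[S [S [A [B lit]]] % [A [B ! [B ! [B ( [S [A [B lit]]] )]]]]]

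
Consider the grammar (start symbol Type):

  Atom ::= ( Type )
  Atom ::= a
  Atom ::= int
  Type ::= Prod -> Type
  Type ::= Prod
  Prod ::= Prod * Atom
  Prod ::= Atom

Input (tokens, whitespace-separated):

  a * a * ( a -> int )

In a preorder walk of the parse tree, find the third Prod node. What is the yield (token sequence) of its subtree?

[Type [Prod [Prod [Prod [Atom a]] * [Atom a]] * [Atom ( [Type [Prod [Atom a]] -> [Type [Prod [Atom int]]]] )]]]

a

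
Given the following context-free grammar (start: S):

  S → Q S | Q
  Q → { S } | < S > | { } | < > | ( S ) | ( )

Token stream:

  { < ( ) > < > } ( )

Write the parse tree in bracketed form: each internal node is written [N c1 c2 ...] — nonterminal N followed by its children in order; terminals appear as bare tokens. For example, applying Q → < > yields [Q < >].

[S [Q { [S [Q < [S [Q ( )]] >] [S [Q < >]]] }] [S [Q ( )]]]

S
Q S
{ S } S
{ Q S } S
{ < S > S } S
{ < Q > S } S
{ < ( ) > S } S
{ < ( ) > Q } S
{ < ( ) > < > } S
{ < ( ) > < > } Q
{ < ( ) > < > } ( )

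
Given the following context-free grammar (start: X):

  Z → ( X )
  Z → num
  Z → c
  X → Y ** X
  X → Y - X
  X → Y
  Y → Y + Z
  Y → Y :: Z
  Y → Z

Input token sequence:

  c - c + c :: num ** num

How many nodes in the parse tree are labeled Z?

[X [Y [Z c]] - [X [Y [Y [Y [Z c]] + [Z c]] :: [Z num]] ** [X [Y [Z num]]]]]

5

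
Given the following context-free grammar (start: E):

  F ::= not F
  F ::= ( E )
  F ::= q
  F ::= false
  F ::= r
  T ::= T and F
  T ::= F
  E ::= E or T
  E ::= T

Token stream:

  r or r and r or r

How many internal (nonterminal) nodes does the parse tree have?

11

[E [E [E [T [F r]]] or [T [T [F r]] and [F r]]] or [T [F r]]]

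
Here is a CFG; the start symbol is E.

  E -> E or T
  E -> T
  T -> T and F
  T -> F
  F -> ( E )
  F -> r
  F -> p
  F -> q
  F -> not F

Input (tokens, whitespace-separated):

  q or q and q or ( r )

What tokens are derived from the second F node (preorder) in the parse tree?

[E [E [E [T [F q]]] or [T [T [F q]] and [F q]]] or [T [F ( [E [T [F r]]] )]]]

q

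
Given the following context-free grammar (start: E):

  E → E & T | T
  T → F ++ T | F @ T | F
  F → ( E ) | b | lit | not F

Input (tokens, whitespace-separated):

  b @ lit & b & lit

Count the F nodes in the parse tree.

4

[E [E [E [T [F b] @ [T [F lit]]]] & [T [F b]]] & [T [F lit]]]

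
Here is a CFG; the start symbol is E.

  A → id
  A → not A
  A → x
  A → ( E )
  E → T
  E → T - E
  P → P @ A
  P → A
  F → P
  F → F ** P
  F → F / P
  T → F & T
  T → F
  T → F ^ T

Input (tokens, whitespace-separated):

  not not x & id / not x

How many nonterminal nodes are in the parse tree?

15

[E [T [F [P [A not [A not [A x]]]]] & [T [F [F [P [A id]]] / [P [A not [A x]]]]]]]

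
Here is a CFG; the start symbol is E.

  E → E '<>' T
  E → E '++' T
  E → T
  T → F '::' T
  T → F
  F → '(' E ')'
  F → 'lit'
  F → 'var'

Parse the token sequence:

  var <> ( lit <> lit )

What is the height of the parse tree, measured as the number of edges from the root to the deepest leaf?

[E [E [T [F var]]] <> [T [F ( [E [E [T [F lit]]] <> [T [F lit]]] )]]]

7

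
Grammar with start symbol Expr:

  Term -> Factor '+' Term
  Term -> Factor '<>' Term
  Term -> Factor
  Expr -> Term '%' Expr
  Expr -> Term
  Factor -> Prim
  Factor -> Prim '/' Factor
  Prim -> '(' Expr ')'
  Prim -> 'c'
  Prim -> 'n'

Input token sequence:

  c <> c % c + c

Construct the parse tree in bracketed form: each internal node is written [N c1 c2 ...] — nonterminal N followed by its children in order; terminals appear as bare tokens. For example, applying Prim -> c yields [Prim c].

Expr
Term % Expr
Factor <> Term % Expr
Prim <> Term % Expr
c <> Term % Expr
c <> Factor % Expr
c <> Prim % Expr
c <> c % Expr
c <> c % Term
c <> c % Factor + Term
c <> c % Prim + Term
c <> c % c + Term
c <> c % c + Factor
c <> c % c + Prim
c <> c % c + c

[Expr [Term [Factor [Prim c]] <> [Term [Factor [Prim c]]]] % [Expr [Term [Factor [Prim c]] + [Term [Factor [Prim c]]]]]]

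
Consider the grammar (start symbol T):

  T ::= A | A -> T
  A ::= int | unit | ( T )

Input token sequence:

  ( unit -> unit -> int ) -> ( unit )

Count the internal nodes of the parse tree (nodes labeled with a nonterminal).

[T [A ( [T [A unit] -> [T [A unit] -> [T [A int]]]] )] -> [T [A ( [T [A unit]] )]]]

12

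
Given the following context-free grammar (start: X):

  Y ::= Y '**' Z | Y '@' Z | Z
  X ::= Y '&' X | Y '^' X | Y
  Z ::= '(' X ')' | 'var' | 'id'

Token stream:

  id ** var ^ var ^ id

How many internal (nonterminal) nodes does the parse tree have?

11

[X [Y [Y [Z id]] ** [Z var]] ^ [X [Y [Z var]] ^ [X [Y [Z id]]]]]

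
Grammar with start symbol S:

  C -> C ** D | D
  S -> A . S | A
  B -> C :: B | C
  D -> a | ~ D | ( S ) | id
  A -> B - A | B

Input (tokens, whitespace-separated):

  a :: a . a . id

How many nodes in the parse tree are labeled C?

4

[S [A [B [C [D a]] :: [B [C [D a]]]]] . [S [A [B [C [D a]]]] . [S [A [B [C [D id]]]]]]]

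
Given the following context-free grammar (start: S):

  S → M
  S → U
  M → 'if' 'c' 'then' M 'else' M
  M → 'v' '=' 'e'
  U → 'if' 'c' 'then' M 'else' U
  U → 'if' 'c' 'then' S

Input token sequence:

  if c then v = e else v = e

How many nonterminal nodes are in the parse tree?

4

[S [M if c then [M v = e] else [M v = e]]]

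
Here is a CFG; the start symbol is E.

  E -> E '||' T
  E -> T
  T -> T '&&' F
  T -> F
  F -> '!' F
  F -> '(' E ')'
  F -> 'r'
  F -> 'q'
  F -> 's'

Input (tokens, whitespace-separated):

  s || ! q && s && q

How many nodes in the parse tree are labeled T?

[E [E [T [F s]]] || [T [T [T [F ! [F q]]] && [F s]] && [F q]]]

4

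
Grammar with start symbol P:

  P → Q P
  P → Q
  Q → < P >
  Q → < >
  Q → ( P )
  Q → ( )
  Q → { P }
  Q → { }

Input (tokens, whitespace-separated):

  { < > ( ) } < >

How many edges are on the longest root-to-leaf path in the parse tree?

[P [Q { [P [Q < >] [P [Q ( )]]] }] [P [Q < >]]]

5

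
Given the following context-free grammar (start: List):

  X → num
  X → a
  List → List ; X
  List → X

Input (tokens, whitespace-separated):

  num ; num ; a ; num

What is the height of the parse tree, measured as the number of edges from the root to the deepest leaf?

5

[List [List [List [List [X num]] ; [X num]] ; [X a]] ; [X num]]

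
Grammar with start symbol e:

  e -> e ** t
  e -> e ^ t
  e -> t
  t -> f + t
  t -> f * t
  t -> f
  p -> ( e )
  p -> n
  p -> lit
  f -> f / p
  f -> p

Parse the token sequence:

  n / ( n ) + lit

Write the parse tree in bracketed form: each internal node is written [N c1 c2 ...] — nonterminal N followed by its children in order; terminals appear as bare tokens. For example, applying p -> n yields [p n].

e
t
f + t
f / p + t
p / p + t
n / p + t
n / ( e ) + t
n / ( t ) + t
n / ( f ) + t
n / ( p ) + t
n / ( n ) + t
n / ( n ) + f
n / ( n ) + p
n / ( n ) + lit

[e [t [f [f [p n]] / [p ( [e [t [f [p n]]]] )]] + [t [f [p lit]]]]]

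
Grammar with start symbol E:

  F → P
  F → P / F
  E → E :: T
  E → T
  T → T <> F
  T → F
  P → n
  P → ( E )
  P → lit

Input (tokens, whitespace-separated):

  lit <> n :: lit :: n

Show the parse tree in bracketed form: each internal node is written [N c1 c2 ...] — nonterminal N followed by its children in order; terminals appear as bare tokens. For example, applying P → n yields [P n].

E
E :: T
E :: T :: T
T :: T :: T
T <> F :: T :: T
F <> F :: T :: T
P <> F :: T :: T
lit <> F :: T :: T
lit <> P :: T :: T
lit <> n :: T :: T
lit <> n :: F :: T
lit <> n :: P :: T
lit <> n :: lit :: T
lit <> n :: lit :: F
lit <> n :: lit :: P
lit <> n :: lit :: n

[E [E [E [T [T [F [P lit]]] <> [F [P n]]]] :: [T [F [P lit]]]] :: [T [F [P n]]]]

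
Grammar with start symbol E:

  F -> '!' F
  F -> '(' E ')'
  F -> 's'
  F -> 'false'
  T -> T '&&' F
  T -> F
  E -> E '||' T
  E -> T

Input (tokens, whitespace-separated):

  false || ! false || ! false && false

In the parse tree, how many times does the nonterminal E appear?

[E [E [E [T [F false]]] || [T [F ! [F false]]]] || [T [T [F ! [F false]]] && [F false]]]

3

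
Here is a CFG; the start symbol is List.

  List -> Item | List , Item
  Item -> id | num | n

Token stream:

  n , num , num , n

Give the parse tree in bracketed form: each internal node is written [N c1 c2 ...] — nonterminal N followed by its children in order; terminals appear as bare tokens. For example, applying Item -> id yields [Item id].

List
List , Item
List , Item , Item
List , Item , Item , Item
Item , Item , Item , Item
n , Item , Item , Item
n , num , Item , Item
n , num , num , Item
n , num , num , n

[List [List [List [List [Item n]] , [Item num]] , [Item num]] , [Item n]]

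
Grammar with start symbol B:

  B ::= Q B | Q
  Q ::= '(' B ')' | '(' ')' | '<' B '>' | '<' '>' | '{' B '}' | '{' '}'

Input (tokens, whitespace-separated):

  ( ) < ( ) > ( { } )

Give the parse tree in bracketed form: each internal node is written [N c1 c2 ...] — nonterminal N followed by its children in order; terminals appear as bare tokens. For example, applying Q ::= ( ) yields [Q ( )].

B
Q B
( ) B
( ) Q B
( ) < B > B
( ) < Q > B
( ) < ( ) > B
( ) < ( ) > Q
( ) < ( ) > ( B )
( ) < ( ) > ( Q )
( ) < ( ) > ( { } )

[B [Q ( )] [B [Q < [B [Q ( )]] >] [B [Q ( [B [Q { }]] )]]]]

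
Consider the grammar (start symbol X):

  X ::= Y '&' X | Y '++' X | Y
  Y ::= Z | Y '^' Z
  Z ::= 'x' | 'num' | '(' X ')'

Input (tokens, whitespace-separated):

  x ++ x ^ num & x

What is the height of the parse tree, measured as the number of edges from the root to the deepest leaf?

5

[X [Y [Z x]] ++ [X [Y [Y [Z x]] ^ [Z num]] & [X [Y [Z x]]]]]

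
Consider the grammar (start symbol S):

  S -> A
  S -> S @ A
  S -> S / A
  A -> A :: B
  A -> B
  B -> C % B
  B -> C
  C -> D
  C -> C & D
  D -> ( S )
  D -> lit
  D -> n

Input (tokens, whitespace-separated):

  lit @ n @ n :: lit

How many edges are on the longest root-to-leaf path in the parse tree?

[S [S [S [A [B [C [D lit]]]]] @ [A [B [C [D n]]]]] @ [A [A [B [C [D n]]]] :: [B [C [D lit]]]]]

7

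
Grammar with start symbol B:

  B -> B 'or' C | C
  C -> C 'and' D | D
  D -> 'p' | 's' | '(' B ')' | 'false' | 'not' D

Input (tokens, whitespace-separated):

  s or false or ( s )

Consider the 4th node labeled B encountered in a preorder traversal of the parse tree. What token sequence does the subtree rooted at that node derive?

[B [B [B [C [D s]]] or [C [D false]]] or [C [D ( [B [C [D s]]] )]]]

s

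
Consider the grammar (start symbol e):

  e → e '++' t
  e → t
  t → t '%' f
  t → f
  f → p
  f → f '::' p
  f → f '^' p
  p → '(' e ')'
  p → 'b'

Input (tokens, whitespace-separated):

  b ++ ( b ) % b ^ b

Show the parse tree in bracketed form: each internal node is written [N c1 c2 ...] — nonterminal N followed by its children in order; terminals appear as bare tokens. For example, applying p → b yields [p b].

[e [e [t [f [p b]]]] ++ [t [t [f [p ( [e [t [f [p b]]]] )]]] % [f [f [p b]] ^ [p b]]]]

e
e ++ t
t ++ t
f ++ t
p ++ t
b ++ t
b ++ t % f
b ++ f % f
b ++ p % f
b ++ ( e ) % f
b ++ ( t ) % f
b ++ ( f ) % f
b ++ ( p ) % f
b ++ ( b ) % f
b ++ ( b ) % f ^ p
b ++ ( b ) % p ^ p
b ++ ( b ) % b ^ p
b ++ ( b ) % b ^ b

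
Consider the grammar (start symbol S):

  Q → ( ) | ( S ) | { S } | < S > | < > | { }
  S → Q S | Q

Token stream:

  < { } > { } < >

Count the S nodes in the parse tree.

4

[S [Q < [S [Q { }]] >] [S [Q { }] [S [Q < >]]]]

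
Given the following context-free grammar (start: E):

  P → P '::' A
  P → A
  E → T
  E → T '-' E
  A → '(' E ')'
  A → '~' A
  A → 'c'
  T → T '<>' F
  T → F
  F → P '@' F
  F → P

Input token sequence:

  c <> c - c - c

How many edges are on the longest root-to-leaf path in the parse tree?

[E [T [T [F [P [A c]]]] <> [F [P [A c]]]] - [E [T [F [P [A c]]]] - [E [T [F [P [A c]]]]]]]

7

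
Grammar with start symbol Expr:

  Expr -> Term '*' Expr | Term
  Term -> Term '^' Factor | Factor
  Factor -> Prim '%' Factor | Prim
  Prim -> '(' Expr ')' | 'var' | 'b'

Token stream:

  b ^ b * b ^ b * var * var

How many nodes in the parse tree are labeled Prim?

6

[Expr [Term [Term [Factor [Prim b]]] ^ [Factor [Prim b]]] * [Expr [Term [Term [Factor [Prim b]]] ^ [Factor [Prim b]]] * [Expr [Term [Factor [Prim var]]] * [Expr [Term [Factor [Prim var]]]]]]]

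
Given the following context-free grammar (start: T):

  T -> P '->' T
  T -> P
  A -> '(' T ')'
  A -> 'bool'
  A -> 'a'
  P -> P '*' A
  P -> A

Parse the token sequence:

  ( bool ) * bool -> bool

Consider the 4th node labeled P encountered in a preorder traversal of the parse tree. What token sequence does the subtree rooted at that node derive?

[T [P [P [A ( [T [P [A bool]]] )]] * [A bool]] -> [T [P [A bool]]]]

bool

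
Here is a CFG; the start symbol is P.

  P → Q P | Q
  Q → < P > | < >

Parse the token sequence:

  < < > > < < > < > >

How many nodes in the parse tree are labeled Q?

[P [Q < [P [Q < >]] >] [P [Q < [P [Q < >] [P [Q < >]]] >]]]

5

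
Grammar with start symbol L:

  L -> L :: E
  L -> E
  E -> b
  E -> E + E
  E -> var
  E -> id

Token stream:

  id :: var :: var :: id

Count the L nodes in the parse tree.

[L [L [L [L [E id]] :: [E var]] :: [E var]] :: [E id]]

4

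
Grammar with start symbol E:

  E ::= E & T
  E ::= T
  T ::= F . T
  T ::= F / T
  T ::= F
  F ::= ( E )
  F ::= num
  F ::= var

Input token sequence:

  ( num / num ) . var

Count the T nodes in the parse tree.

4

[E [T [F ( [E [T [F num] / [T [F num]]]] )] . [T [F var]]]]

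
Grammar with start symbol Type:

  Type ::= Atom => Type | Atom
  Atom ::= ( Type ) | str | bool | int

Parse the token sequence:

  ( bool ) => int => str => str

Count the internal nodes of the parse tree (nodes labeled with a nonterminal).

10

[Type [Atom ( [Type [Atom bool]] )] => [Type [Atom int] => [Type [Atom str] => [Type [Atom str]]]]]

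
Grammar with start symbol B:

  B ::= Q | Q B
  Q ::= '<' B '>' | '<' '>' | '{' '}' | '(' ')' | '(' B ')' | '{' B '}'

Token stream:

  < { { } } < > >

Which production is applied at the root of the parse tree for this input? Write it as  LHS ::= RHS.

[B [Q < [B [Q { [B [Q { }]] }] [B [Q < >]]] >]]

B ::= Q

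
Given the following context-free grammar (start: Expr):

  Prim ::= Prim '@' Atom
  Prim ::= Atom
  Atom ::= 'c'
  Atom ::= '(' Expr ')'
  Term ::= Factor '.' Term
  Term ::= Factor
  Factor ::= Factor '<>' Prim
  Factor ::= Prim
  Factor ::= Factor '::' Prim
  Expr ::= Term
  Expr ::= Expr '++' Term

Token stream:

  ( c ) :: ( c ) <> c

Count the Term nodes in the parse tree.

3

[Expr [Term [Factor [Factor [Factor [Prim [Atom ( [Expr [Term [Factor [Prim [Atom c]]]]] )]]] :: [Prim [Atom ( [Expr [Term [Factor [Prim [Atom c]]]]] )]]] <> [Prim [Atom c]]]]]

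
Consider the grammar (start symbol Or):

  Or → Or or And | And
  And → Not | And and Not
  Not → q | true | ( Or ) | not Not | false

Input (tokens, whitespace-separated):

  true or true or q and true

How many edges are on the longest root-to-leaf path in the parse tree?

5

[Or [Or [Or [And [Not true]]] or [And [Not true]]] or [And [And [Not q]] and [Not true]]]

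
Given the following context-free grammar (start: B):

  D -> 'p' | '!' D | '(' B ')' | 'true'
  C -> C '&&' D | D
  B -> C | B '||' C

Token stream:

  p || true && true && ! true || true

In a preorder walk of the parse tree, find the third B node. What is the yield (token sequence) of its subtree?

[B [B [B [C [D p]]] || [C [C [C [D true]] && [D true]] && [D ! [D true]]]] || [C [D true]]]

p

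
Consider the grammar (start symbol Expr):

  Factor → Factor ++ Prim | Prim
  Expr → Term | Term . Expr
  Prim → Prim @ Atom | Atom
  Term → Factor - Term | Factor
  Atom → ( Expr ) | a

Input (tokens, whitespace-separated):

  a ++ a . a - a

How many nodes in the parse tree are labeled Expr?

2

[Expr [Term [Factor [Factor [Prim [Atom a]]] ++ [Prim [Atom a]]]] . [Expr [Term [Factor [Prim [Atom a]]] - [Term [Factor [Prim [Atom a]]]]]]]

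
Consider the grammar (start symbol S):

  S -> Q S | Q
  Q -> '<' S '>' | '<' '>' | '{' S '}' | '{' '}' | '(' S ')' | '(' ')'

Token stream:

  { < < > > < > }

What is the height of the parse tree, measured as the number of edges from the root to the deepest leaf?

[S [Q { [S [Q < [S [Q < >]] >] [S [Q < >]]] }]]

6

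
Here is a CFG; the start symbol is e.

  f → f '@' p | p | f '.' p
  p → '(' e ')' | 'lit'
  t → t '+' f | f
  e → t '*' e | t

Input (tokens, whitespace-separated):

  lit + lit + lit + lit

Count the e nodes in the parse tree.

1

[e [t [t [t [t [f [p lit]]] + [f [p lit]]] + [f [p lit]]] + [f [p lit]]]]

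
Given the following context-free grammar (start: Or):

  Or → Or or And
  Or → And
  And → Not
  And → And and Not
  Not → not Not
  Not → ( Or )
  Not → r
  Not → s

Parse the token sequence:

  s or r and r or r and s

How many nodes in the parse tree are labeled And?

[Or [Or [Or [And [Not s]]] or [And [And [Not r]] and [Not r]]] or [And [And [Not r]] and [Not s]]]

5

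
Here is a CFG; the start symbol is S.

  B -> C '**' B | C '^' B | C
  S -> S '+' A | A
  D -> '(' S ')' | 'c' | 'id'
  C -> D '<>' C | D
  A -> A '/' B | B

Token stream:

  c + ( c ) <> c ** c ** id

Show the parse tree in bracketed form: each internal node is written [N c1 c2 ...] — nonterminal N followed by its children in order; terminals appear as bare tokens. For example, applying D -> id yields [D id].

S
S + A
A + A
B + A
C + A
D + A
c + A
c + B
c + C ** B
c + D <> C ** B
c + ( S ) <> C ** B
c + ( A ) <> C ** B
c + ( B ) <> C ** B
c + ( C ) <> C ** B
c + ( D ) <> C ** B
c + ( c ) <> C ** B
c + ( c ) <> D ** B
c + ( c ) <> c ** B
c + ( c ) <> c ** C ** B
c + ( c ) <> c ** D ** B
c + ( c ) <> c ** c ** B
c + ( c ) <> c ** c ** C
c + ( c ) <> c ** c ** D
c + ( c ) <> c ** c ** id

[S [S [A [B [C [D c]]]]] + [A [B [C [D ( [S [A [B [C [D c]]]]] )] <> [C [D c]]] ** [B [C [D c]] ** [B [C [D id]]]]]]]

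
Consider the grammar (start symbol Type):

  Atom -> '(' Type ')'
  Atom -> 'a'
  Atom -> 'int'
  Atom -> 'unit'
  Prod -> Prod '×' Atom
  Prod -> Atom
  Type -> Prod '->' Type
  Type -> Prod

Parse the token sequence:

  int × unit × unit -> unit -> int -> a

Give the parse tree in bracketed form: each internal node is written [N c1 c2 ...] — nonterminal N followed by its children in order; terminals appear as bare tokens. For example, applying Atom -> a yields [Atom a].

[Type [Prod [Prod [Prod [Atom int]] × [Atom unit]] × [Atom unit]] -> [Type [Prod [Atom unit]] -> [Type [Prod [Atom int]] -> [Type [Prod [Atom a]]]]]]

Type
Prod -> Type
Prod × Atom -> Type
Prod × Atom × Atom -> Type
Atom × Atom × Atom -> Type
int × Atom × Atom -> Type
int × unit × Atom -> Type
int × unit × unit -> Type
int × unit × unit -> Prod -> Type
int × unit × unit -> Atom -> Type
int × unit × unit -> unit -> Type
int × unit × unit -> unit -> Prod -> Type
int × unit × unit -> unit -> Atom -> Type
int × unit × unit -> unit -> int -> Type
int × unit × unit -> unit -> int -> Prod
int × unit × unit -> unit -> int -> Atom
int × unit × unit -> unit -> int -> a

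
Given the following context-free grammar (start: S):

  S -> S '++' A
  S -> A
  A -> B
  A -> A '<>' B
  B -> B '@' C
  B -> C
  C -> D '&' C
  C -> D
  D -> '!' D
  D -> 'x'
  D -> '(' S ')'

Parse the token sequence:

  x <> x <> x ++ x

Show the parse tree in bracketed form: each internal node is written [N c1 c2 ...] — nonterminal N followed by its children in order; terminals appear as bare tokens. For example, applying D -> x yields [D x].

S
S ++ A
A ++ A
A <> B ++ A
A <> B <> B ++ A
B <> B <> B ++ A
C <> B <> B ++ A
D <> B <> B ++ A
x <> B <> B ++ A
x <> C <> B ++ A
x <> D <> B ++ A
x <> x <> B ++ A
x <> x <> C ++ A
x <> x <> D ++ A
x <> x <> x ++ A
x <> x <> x ++ B
x <> x <> x ++ C
x <> x <> x ++ D
x <> x <> x ++ x

[S [S [A [A [A [B [C [D x]]]] <> [B [C [D x]]]] <> [B [C [D x]]]]] ++ [A [B [C [D x]]]]]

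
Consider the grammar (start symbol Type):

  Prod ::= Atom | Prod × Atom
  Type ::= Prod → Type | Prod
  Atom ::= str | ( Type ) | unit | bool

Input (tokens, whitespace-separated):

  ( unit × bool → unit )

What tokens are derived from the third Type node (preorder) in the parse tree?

[Type [Prod [Atom ( [Type [Prod [Prod [Atom unit]] × [Atom bool]] → [Type [Prod [Atom unit]]]] )]]]

unit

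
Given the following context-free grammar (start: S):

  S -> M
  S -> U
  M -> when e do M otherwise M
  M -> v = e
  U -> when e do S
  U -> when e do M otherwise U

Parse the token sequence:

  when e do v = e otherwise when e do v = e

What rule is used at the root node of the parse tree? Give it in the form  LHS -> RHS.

S -> U

[S [U when e do [M v = e] otherwise [U when e do [S [M v = e]]]]]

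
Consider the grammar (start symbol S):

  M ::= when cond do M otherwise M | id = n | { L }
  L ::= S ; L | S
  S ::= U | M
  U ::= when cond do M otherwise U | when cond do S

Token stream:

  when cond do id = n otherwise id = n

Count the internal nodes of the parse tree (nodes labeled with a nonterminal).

[S [M when cond do [M id = n] otherwise [M id = n]]]

4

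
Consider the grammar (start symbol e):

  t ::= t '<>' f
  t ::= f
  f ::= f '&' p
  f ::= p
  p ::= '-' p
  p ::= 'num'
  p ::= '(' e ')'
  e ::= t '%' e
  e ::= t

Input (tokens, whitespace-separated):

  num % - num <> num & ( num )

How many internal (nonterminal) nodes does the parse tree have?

18

[e [t [f [p num]]] % [e [t [t [f [p - [p num]]]] <> [f [f [p num]] & [p ( [e [t [f [p num]]]] )]]]]]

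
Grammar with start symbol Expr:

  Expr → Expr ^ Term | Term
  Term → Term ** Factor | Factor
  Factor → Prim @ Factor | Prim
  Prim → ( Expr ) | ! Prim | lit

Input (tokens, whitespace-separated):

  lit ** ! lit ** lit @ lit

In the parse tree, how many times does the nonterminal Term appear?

[Expr [Term [Term [Term [Factor [Prim lit]]] ** [Factor [Prim ! [Prim lit]]]] ** [Factor [Prim lit] @ [Factor [Prim lit]]]]]

3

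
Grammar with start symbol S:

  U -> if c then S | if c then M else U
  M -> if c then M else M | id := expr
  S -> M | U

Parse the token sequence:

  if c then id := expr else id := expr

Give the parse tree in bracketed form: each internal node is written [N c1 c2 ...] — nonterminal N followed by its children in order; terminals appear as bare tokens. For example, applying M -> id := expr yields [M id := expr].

[S [M if c then [M id := expr] else [M id := expr]]]

S
M
if c then M else M
if c then id := expr else M
if c then id := expr else id := expr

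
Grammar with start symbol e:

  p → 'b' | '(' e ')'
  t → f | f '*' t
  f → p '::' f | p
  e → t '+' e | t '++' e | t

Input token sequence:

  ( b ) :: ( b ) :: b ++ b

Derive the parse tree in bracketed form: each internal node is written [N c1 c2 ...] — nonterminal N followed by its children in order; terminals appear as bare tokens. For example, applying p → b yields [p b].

[e [t [f [p ( [e [t [f [p b]]]] )] :: [f [p ( [e [t [f [p b]]]] )] :: [f [p b]]]]] ++ [e [t [f [p b]]]]]

e
t ++ e
f ++ e
p :: f ++ e
( e ) :: f ++ e
( t ) :: f ++ e
( f ) :: f ++ e
( p ) :: f ++ e
( b ) :: f ++ e
( b ) :: p :: f ++ e
( b ) :: ( e ) :: f ++ e
( b ) :: ( t ) :: f ++ e
( b ) :: ( f ) :: f ++ e
( b ) :: ( p ) :: f ++ e
( b ) :: ( b ) :: f ++ e
( b ) :: ( b ) :: p ++ e
( b ) :: ( b ) :: b ++ e
( b ) :: ( b ) :: b ++ t
( b ) :: ( b ) :: b ++ f
( b ) :: ( b ) :: b ++ p
( b ) :: ( b ) :: b ++ b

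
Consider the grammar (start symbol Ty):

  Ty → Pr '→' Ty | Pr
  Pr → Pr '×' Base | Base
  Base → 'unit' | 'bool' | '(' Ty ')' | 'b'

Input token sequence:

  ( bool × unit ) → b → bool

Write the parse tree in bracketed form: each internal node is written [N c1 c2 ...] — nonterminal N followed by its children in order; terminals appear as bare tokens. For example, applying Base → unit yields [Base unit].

[Ty [Pr [Base ( [Ty [Pr [Pr [Base bool]] × [Base unit]]] )]] → [Ty [Pr [Base b]] → [Ty [Pr [Base bool]]]]]

Ty
Pr → Ty
Base → Ty
( Ty ) → Ty
( Pr ) → Ty
( Pr × Base ) → Ty
( Base × Base ) → Ty
( bool × Base ) → Ty
( bool × unit ) → Ty
( bool × unit ) → Pr → Ty
( bool × unit ) → Base → Ty
( bool × unit ) → b → Ty
( bool × unit ) → b → Pr
( bool × unit ) → b → Base
( bool × unit ) → b → bool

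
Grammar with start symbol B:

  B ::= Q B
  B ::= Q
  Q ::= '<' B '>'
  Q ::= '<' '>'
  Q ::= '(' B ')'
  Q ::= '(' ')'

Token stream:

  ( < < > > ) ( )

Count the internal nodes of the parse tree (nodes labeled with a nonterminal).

[B [Q ( [B [Q < [B [Q < >]] >]] )] [B [Q ( )]]]

8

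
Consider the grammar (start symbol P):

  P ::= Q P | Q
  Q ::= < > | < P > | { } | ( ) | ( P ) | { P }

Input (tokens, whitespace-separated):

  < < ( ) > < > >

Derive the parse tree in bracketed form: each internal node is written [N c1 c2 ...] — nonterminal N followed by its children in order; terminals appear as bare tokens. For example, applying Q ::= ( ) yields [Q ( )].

[P [Q < [P [Q < [P [Q ( )]] >] [P [Q < >]]] >]]

P
Q
< P >
< Q P >
< < P > P >
< < Q > P >
< < ( ) > P >
< < ( ) > Q >
< < ( ) > < > >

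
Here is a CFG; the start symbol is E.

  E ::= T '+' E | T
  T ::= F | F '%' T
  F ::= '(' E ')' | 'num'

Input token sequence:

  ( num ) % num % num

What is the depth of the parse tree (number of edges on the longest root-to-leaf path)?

[E [T [F ( [E [T [F num]]] )] % [T [F num] % [T [F num]]]]]

6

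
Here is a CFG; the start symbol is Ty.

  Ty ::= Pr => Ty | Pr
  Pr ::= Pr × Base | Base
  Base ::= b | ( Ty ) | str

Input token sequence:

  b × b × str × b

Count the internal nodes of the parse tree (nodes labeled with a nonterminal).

9

[Ty [Pr [Pr [Pr [Pr [Base b]] × [Base b]] × [Base str]] × [Base b]]]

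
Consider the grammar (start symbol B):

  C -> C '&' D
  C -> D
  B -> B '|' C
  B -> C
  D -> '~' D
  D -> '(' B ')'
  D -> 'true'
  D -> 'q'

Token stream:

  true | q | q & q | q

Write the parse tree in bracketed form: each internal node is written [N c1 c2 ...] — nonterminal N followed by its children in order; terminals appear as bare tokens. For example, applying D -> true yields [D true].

B
B | C
B | C | C
B | C | C | C
C | C | C | C
D | C | C | C
true | C | C | C
true | D | C | C
true | q | C | C
true | q | C & D | C
true | q | D & D | C
true | q | q & D | C
true | q | q & q | C
true | q | q & q | D
true | q | q & q | q

[B [B [B [B [C [D true]]] | [C [D q]]] | [C [C [D q]] & [D q]]] | [C [D q]]]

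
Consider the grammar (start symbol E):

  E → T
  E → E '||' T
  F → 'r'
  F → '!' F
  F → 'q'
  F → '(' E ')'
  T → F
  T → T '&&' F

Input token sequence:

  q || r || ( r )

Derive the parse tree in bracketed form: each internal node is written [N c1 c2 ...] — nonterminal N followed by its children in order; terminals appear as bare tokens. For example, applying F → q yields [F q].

[E [E [E [T [F q]]] || [T [F r]]] || [T [F ( [E [T [F r]]] )]]]

E
E || T
E || T || T
T || T || T
F || T || T
q || T || T
q || F || T
q || r || T
q || r || F
q || r || ( E )
q || r || ( T )
q || r || ( F )
q || r || ( r )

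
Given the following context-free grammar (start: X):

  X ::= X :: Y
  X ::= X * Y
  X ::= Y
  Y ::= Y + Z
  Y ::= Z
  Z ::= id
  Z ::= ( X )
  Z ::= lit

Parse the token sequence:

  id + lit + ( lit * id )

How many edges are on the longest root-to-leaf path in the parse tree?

[X [Y [Y [Y [Z id]] + [Z lit]] + [Z ( [X [X [Y [Z lit]]] * [Y [Z id]]] )]]]

7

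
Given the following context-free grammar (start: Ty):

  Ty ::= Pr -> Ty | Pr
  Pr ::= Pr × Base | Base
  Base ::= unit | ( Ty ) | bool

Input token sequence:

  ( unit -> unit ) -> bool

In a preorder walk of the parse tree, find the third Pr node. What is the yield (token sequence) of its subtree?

[Ty [Pr [Base ( [Ty [Pr [Base unit]] -> [Ty [Pr [Base unit]]]] )]] -> [Ty [Pr [Base bool]]]]

unit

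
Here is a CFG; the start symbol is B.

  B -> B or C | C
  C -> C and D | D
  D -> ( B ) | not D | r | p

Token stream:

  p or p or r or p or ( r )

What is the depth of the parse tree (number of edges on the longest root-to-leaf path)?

[B [B [B [B [B [C [D p]]] or [C [D p]]] or [C [D r]]] or [C [D p]]] or [C [D ( [B [C [D r]]] )]]]

7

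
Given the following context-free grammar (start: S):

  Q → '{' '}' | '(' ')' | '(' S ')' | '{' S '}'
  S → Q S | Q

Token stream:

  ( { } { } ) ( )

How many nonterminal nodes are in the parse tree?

[S [Q ( [S [Q { }] [S [Q { }]]] )] [S [Q ( )]]]

8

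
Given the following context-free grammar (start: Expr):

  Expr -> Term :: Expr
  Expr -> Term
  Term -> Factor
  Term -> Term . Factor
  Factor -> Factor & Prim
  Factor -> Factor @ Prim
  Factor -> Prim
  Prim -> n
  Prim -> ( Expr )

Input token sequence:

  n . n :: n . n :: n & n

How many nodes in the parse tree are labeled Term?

5

[Expr [Term [Term [Factor [Prim n]]] . [Factor [Prim n]]] :: [Expr [Term [Term [Factor [Prim n]]] . [Factor [Prim n]]] :: [Expr [Term [Factor [Factor [Prim n]] & [Prim n]]]]]]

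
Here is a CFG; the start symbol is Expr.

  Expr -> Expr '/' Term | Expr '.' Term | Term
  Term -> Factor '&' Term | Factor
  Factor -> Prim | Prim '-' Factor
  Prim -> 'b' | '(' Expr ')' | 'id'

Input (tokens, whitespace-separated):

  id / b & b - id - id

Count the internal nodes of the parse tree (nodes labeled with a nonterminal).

[Expr [Expr [Term [Factor [Prim id]]]] / [Term [Factor [Prim b]] & [Term [Factor [Prim b] - [Factor [Prim id] - [Factor [Prim id]]]]]]]

15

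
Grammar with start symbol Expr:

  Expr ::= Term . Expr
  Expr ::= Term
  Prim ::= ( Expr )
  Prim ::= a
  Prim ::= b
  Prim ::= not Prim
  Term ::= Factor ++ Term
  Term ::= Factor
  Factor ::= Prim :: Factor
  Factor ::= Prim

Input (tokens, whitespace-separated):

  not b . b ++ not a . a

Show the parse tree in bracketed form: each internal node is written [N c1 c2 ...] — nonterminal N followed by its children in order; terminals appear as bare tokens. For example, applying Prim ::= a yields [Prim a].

[Expr [Term [Factor [Prim not [Prim b]]]] . [Expr [Term [Factor [Prim b]] ++ [Term [Factor [Prim not [Prim a]]]]] . [Expr [Term [Factor [Prim a]]]]]]

Expr
Term . Expr
Factor . Expr
Prim . Expr
not Prim . Expr
not b . Expr
not b . Term . Expr
not b . Factor ++ Term . Expr
not b . Prim ++ Term . Expr
not b . b ++ Term . Expr
not b . b ++ Factor . Expr
not b . b ++ Prim . Expr
not b . b ++ not Prim . Expr
not b . b ++ not a . Expr
not b . b ++ not a . Term
not b . b ++ not a . Factor
not b . b ++ not a . Prim
not b . b ++ not a . a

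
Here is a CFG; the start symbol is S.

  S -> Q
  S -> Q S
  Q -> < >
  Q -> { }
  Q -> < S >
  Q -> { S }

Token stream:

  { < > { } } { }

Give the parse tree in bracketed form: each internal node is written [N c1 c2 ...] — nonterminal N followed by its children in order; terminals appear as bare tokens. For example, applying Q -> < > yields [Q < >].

S
Q S
{ S } S
{ Q S } S
{ < > S } S
{ < > Q } S
{ < > { } } S
{ < > { } } Q
{ < > { } } { }

[S [Q { [S [Q < >] [S [Q { }]]] }] [S [Q { }]]]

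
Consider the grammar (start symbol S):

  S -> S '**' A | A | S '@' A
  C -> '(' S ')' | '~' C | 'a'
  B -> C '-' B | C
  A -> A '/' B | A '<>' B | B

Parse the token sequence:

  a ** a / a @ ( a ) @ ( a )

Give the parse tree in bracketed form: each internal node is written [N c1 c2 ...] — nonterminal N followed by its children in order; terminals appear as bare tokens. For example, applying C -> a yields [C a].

[S [S [S [S [A [B [C a]]]] ** [A [A [B [C a]]] / [B [C a]]]] @ [A [B [C ( [S [A [B [C a]]]] )]]]] @ [A [B [C ( [S [A [B [C a]]]] )]]]]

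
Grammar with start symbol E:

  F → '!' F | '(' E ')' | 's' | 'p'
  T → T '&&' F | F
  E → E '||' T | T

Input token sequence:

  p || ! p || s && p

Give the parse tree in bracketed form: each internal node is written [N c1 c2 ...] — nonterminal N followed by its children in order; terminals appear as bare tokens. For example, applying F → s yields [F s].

E
E || T
E || T || T
T || T || T
F || T || T
p || T || T
p || F || T
p || ! F || T
p || ! p || T
p || ! p || T && F
p || ! p || F && F
p || ! p || s && F
p || ! p || s && p

[E [E [E [T [F p]]] || [T [F ! [F p]]]] || [T [T [F s]] && [F p]]]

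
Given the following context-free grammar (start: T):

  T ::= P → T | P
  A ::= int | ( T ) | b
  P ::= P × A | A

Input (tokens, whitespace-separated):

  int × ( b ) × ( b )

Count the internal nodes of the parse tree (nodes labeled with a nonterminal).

13

[T [P [P [P [A int]] × [A ( [T [P [A b]]] )]] × [A ( [T [P [A b]]] )]]]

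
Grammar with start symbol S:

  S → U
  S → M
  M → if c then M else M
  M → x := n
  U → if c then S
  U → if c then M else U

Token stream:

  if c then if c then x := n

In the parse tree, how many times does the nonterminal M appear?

1

[S [U if c then [S [U if c then [S [M x := n]]]]]]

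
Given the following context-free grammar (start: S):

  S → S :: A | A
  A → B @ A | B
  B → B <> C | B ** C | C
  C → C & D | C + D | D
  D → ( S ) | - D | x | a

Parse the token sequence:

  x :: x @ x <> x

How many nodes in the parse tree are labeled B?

4

[S [S [A [B [C [D x]]]]] :: [A [B [C [D x]]] @ [A [B [B [C [D x]]] <> [C [D x]]]]]]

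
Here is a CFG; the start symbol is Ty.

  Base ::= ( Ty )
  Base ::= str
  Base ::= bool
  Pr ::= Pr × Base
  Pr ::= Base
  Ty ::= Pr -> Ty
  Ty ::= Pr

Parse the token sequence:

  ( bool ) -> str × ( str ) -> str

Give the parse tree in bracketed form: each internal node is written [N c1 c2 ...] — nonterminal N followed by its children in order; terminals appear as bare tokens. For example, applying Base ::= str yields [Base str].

Ty
Pr -> Ty
Base -> Ty
( Ty ) -> Ty
( Pr ) -> Ty
( Base ) -> Ty
( bool ) -> Ty
( bool ) -> Pr -> Ty
( bool ) -> Pr × Base -> Ty
( bool ) -> Base × Base -> Ty
( bool ) -> str × Base -> Ty
( bool ) -> str × ( Ty ) -> Ty
( bool ) -> str × ( Pr ) -> Ty
( bool ) -> str × ( Base ) -> Ty
( bool ) -> str × ( str ) -> Ty
( bool ) -> str × ( str ) -> Pr
( bool ) -> str × ( str ) -> Base
( bool ) -> str × ( str ) -> str

[Ty [Pr [Base ( [Ty [Pr [Base bool]]] )]] -> [Ty [Pr [Pr [Base str]] × [Base ( [Ty [Pr [Base str]]] )]] -> [Ty [Pr [Base str]]]]]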